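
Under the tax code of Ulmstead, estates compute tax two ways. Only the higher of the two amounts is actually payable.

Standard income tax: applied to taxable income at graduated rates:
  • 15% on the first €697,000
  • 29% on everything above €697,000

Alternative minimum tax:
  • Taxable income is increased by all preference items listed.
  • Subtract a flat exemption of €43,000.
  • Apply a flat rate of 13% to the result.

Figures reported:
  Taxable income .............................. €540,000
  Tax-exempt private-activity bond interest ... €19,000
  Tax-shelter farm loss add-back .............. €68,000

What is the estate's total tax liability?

€81,000

Standard income tax:
  €540,000 × 15% = €81,000

Alternative minimum tax:
  Adjusted income: €540,000 + €19,000 + €68,000 = €627,000
  Less exemption €43,000 → base €584,000
  €584,000 × 13% = €75,920

€81,000 > €75,920, so the standard income tax governs.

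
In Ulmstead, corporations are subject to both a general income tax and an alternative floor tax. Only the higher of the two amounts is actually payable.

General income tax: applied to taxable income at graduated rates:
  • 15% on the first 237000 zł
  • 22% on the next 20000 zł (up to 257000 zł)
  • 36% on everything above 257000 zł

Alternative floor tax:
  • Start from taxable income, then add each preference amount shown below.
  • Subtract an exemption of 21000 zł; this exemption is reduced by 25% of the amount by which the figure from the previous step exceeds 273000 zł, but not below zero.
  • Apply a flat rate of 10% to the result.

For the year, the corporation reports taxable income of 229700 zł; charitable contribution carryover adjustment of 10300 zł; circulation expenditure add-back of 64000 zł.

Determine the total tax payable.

34455 zł

General income tax:
  229700 zł × 15% = 34455 zł

Alternative floor tax:
  Adjusted income: 229700 zł + 10300 zł + 64000 zł = 304000 zł
  Exemption: 21000 zł − 25% × (304000 zł − 273000 zł) = 21000 zł − 7750 zł = 13250 zł
  Base: 304000 zł − 13250 zł = 290750 zł
  290750 zł × 10% = 29075 zł

34455 zł > 29075 zł, so the general income tax governs.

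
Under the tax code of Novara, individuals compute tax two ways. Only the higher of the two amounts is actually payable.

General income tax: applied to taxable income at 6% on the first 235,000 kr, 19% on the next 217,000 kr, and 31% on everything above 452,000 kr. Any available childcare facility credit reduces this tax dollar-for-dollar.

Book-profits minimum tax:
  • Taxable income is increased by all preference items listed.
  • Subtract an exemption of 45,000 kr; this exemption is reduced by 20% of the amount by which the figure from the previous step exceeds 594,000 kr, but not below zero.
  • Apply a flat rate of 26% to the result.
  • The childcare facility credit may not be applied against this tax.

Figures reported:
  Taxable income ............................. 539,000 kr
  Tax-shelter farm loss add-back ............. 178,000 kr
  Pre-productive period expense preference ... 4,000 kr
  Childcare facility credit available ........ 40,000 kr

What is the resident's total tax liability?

182,364 kr

General income tax:
  235,000 kr × 6% = 14,100 kr
  217,000 kr × 19% = 41,230 kr
  87,000 kr × 31% = 26,970 kr
  → 82,300 kr
  Less childcare facility credit 40,000 kr → 42,300 kr

Book-profits minimum tax:
  Adjusted income: 539,000 kr + 178,000 kr + 4,000 kr = 721,000 kr
  Exemption: 45,000 kr − 20% × (721,000 kr − 594,000 kr) = 45,000 kr − 25,400 kr = 19,600 kr
  Base: 721,000 kr − 19,600 kr = 701,400 kr
  701,400 kr × 26% = 182,364 kr

182,364 kr > 42,300 kr, so the book-profits minimum tax is the binding amount.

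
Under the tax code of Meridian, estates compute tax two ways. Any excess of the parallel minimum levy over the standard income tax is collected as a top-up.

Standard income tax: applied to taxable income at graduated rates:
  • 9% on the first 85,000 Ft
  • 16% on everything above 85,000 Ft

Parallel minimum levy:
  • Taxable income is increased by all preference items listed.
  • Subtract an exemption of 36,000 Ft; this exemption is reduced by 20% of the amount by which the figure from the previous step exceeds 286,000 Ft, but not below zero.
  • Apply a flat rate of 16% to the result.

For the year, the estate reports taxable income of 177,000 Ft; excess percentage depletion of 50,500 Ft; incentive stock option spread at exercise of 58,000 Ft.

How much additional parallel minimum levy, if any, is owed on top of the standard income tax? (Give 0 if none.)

Standard income tax:
  85,000 Ft × 9% = 7,650 Ft
  92,000 Ft × 16% = 14,720 Ft
  → 22,370 Ft

Parallel minimum levy:
  Adjusted income: 177,000 Ft + 50,500 Ft + 58,000 Ft = 285,500 Ft
  Exemption: 285,500 Ft ≤ 286,000 Ft, so full 36,000 Ft applies
  Base: 285,500 Ft − 36,000 Ft = 249,500 Ft
  249,500 Ft × 16% = 39,920 Ft

Excess of parallel minimum levy over standard income tax: 39,920 Ft − 22,370 Ft = 17,550 Ft.

17,550 Ft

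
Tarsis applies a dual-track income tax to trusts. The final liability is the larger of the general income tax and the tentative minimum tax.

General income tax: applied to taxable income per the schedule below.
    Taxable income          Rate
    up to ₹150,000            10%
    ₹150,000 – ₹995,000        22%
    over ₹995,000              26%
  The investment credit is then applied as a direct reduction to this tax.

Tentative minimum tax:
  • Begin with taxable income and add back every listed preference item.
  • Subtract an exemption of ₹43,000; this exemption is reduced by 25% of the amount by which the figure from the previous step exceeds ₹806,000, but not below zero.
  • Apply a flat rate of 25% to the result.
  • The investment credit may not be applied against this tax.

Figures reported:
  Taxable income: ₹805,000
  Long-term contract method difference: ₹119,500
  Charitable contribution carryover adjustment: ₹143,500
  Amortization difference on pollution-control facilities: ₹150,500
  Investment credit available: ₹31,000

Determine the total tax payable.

General income tax:
  ₹150,000 × 10% = ₹15,000
  ₹655,000 × 22% = ₹144,100
  → ₹159,100
  Less investment credit ₹31,000 → ₹128,100

Tentative minimum tax:
  Adjusted income: ₹805,000 + ₹119,500 + ₹143,500 + ₹150,500 = ₹1,218,500
  Exemption: 25% × (₹1,218,500 − ₹806,000) = ₹103,125 ≥ ₹43,000, so the exemption is fully phased out
  Base: ₹1,218,500 − ₹0 = ₹1,218,500
  ₹1,218,500 × 25% = ₹304,625

₹304,625 > ₹128,100, so the tentative minimum tax is the binding amount.

₹304,625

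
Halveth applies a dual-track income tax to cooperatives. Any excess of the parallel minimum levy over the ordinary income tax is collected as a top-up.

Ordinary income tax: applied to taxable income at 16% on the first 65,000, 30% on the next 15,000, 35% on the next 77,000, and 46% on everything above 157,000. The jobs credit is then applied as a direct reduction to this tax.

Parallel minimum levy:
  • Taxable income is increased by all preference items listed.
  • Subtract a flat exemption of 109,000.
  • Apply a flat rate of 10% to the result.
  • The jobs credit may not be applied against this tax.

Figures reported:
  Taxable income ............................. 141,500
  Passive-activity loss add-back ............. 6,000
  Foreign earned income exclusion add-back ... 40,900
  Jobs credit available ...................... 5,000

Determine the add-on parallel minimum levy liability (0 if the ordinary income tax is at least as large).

0

Parallel minimum levy:
  Adjusted income: 141,500 + 6,000 + 40,900 = 188,400
  Less exemption 109,000 → base 79,400
  79,400 × 10% = 7,940

Ordinary income tax:
  65,000 × 16% = 10,400
  15,000 × 30% = 4,500
  61,500 × 35% = 21,525
  → 36,425
  Less jobs credit 5,000 → 31,425

7,940 ≤ 31,425, so no add-on is due.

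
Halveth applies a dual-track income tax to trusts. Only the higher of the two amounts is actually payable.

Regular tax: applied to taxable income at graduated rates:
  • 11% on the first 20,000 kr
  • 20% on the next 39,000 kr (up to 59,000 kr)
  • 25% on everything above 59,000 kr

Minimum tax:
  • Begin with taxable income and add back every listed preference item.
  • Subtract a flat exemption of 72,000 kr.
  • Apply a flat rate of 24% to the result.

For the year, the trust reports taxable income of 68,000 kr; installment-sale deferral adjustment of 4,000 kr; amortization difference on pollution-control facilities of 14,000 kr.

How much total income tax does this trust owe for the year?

Minimum tax:
  Adjusted income: 68,000 kr + 4,000 kr + 14,000 kr = 86,000 kr
  Less exemption 72,000 kr → base 14,000 kr
  14,000 kr × 24% = 3,360 kr

Regular tax:
  20,000 kr × 11% = 2,200 kr
  39,000 kr × 20% = 7,800 kr
  9,000 kr × 25% = 2,250 kr
  → 12,250 kr

12,250 kr > 3,360 kr, so the regular tax governs.

12,250 kr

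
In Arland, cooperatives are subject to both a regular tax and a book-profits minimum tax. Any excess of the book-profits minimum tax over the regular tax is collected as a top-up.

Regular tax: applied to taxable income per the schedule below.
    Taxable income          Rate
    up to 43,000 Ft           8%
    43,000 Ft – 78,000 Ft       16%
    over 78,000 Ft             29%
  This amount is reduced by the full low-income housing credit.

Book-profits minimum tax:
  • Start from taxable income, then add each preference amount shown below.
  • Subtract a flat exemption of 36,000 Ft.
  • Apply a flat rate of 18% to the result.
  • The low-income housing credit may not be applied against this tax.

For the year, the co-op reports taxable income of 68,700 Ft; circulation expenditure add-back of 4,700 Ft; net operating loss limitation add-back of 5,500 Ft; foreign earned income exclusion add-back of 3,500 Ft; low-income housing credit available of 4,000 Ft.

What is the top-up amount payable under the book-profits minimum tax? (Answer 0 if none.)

4,800 Ft

Regular tax:
  43,000 Ft × 8% = 3,440 Ft
  25,700 Ft × 16% = 4,112 Ft
  → 7,552 Ft
  Less low-income housing credit 4,000 Ft → 3,552 Ft

Book-profits minimum tax:
  Adjusted income: 68,700 Ft + 4,700 Ft + 5,500 Ft + 3,500 Ft = 82,400 Ft
  Less exemption 36,000 Ft → base 46,400 Ft
  46,400 Ft × 18% = 8,352 Ft

Excess of book-profits minimum tax over regular tax: 8,352 Ft − 3,552 Ft = 4,800 Ft.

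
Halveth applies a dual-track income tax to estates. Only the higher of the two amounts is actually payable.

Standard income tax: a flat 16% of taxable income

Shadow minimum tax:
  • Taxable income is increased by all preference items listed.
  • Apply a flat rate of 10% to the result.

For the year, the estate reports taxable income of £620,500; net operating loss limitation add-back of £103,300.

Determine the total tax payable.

£99,280

Standard income tax:
  £620,500 × 16% = £99,280

Shadow minimum tax:
  Adjusted income: £620,500 + £103,300 = £723,800
  £723,800 × 10% = £72,380

£99,280 > £72,380, so the standard income tax governs.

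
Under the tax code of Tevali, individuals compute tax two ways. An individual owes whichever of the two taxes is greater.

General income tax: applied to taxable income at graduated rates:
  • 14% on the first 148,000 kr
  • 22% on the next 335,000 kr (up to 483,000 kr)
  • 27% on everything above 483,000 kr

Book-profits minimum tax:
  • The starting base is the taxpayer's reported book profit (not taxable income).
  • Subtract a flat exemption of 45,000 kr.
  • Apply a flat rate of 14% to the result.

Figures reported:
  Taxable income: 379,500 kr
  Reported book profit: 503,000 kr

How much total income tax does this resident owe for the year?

71,650 kr

Book-profits minimum tax:
  Base (reported book profit): 503,000 kr
  Less exemption 45,000 kr → base 458,000 kr
  458,000 kr × 14% = 64,120 kr

General income tax:
  148,000 kr × 14% = 20,720 kr
  231,500 kr × 22% = 50,930 kr
  → 71,650 kr

71,650 kr > 64,120 kr, so the general income tax governs.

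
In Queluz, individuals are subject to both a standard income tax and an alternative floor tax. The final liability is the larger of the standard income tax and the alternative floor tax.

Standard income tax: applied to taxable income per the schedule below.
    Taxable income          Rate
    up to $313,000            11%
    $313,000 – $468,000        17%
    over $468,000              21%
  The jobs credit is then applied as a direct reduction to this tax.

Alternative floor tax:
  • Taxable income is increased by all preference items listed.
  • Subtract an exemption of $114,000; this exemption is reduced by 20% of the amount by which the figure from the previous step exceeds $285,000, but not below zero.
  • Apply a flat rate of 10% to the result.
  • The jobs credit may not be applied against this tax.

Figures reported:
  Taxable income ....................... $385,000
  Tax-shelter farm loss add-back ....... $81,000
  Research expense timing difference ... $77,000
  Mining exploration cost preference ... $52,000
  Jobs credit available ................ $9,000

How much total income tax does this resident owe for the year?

Alternative floor tax:
  Adjusted income: $385,000 + $81,000 + $77,000 + $52,000 = $595,000
  Exemption: $114,000 − 20% × ($595,000 − $285,000) = $114,000 − $62,000 = $52,000
  Base: $595,000 − $52,000 = $543,000
  $543,000 × 10% = $54,300

Standard income tax:
  $313,000 × 11% = $34,430
  $72,000 × 17% = $12,240
  → $46,670
  Less jobs credit $9,000 → $37,670

$54,300 > $37,670, so the alternative floor tax is the binding amount.

$54,300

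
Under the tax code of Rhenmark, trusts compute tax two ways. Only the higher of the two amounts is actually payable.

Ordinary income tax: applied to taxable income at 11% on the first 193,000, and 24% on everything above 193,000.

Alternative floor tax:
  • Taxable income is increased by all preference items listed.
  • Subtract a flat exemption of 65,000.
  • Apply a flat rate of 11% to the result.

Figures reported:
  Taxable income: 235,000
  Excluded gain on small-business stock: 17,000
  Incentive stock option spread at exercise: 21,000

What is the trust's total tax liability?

31,310

Alternative floor tax:
  Adjusted income: 235,000 + 17,000 + 21,000 = 273,000
  Less exemption 65,000 → base 208,000
  208,000 × 11% = 22,880

Ordinary income tax:
  193,000 × 11% = 21,230
  42,000 × 24% = 10,080
  → 31,310

31,310 > 22,880, so the ordinary income tax governs.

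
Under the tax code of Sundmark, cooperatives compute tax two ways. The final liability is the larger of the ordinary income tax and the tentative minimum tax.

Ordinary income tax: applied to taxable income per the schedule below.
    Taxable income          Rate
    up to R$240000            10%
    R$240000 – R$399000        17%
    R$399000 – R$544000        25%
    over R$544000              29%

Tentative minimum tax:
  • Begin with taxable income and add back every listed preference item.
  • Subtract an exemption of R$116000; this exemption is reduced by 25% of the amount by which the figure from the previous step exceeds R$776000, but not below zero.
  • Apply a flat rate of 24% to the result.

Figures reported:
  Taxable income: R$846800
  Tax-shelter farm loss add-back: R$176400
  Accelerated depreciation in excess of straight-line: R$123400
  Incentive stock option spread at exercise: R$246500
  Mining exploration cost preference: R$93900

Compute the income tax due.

Ordinary income tax:
  R$240000 × 10% = R$24000
  R$159000 × 17% = R$27030
  R$145000 × 25% = R$36250
  R$302800 × 29% = R$87812
  → R$175092

Tentative minimum tax:
  Adjusted income: R$846800 + R$176400 + R$123400 + R$246500 + R$93900 = R$1487000
  Exemption: 25% × (R$1487000 − R$776000) = R$177750 ≥ R$116000, so the exemption is fully phased out
  Base: R$1487000 − R$0 = R$1487000
  R$1487000 × 24% = R$356880

R$356880 > R$175092, so the tentative minimum tax is the binding amount.

R$356880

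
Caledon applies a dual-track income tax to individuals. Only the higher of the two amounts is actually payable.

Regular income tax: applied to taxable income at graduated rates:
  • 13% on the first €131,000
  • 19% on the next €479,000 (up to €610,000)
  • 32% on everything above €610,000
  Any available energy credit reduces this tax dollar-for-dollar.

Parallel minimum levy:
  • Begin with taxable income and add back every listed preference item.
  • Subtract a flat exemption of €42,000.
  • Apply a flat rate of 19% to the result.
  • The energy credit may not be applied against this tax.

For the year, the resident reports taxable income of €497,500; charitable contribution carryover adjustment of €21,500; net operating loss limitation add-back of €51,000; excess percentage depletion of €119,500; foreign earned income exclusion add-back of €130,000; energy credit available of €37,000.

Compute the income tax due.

Parallel minimum levy:
  Adjusted income: €497,500 + €21,500 + €51,000 + €119,500 + €130,000 = €819,500
  Less exemption €42,000 → base €777,500
  €777,500 × 19% = €147,725

Regular income tax:
  €131,000 × 13% = €17,030
  €366,500 × 19% = €69,635
  → €86,665
  Less energy credit €37,000 → €49,665

€147,725 > €49,665, so the parallel minimum levy is the binding amount.

€147,725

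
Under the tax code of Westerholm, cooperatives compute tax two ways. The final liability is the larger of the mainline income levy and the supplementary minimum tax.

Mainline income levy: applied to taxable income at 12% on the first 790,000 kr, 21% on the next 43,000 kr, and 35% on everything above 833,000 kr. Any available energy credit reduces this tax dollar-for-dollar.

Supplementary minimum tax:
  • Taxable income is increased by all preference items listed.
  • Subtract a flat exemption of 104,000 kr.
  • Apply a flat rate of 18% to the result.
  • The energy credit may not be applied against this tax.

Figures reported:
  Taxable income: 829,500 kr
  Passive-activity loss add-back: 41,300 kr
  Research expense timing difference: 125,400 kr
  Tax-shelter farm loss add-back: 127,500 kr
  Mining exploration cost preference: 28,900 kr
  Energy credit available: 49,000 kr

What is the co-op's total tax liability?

Supplementary minimum tax:
  Adjusted income: 829,500 kr + 41,300 kr + 125,400 kr + 127,500 kr + 28,900 kr = 1,152,600 kr
  Less exemption 104,000 kr → base 1,048,600 kr
  1,048,600 kr × 18% = 188,748 kr

Mainline income levy:
  790,000 kr × 12% = 94,800 kr
  39,500 kr × 21% = 8,295 kr
  → 103,095 kr
  Less energy credit 49,000 kr → 54,095 kr

188,748 kr > 54,095 kr, so the supplementary minimum tax is the binding amount.

188,748 kr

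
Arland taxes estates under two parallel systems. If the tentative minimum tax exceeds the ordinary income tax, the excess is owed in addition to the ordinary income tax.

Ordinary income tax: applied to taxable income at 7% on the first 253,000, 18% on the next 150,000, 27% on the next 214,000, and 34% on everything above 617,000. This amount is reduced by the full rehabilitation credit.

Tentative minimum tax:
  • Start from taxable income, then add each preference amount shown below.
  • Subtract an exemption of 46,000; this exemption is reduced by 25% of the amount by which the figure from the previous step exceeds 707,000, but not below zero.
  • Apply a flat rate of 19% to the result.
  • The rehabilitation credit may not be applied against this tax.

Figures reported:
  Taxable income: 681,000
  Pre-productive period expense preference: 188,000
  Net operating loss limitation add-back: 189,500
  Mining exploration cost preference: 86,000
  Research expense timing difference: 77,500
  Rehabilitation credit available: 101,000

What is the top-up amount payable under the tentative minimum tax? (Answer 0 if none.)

Tentative minimum tax:
  Adjusted income: 681,000 + 188,000 + 189,500 + 86,000 + 77,500 = 1,222,000
  Exemption: 25% × (1,222,000 − 707,000) = 128,750 ≥ 46,000, so the exemption is fully phased out
  Base: 1,222,000 − 0 = 1,222,000
  1,222,000 × 19% = 232,180

Ordinary income tax:
  253,000 × 7% = 17,710
  150,000 × 18% = 27,000
  214,000 × 27% = 57,780
  64,000 × 34% = 21,760
  → 124,250
  Less rehabilitation credit 101,000 → 23,250

Excess of tentative minimum tax over ordinary income tax: 232,180 − 23,250 = 208,930.

208,930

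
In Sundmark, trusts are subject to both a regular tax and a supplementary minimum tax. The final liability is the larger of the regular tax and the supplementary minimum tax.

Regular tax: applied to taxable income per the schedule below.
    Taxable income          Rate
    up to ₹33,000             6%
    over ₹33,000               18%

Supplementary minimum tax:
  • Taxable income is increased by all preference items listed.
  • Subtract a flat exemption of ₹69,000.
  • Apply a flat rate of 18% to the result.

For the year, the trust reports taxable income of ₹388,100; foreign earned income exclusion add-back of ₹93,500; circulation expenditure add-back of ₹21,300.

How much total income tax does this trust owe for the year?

Regular tax:
  ₹33,000 × 6% = ₹1,980
  ₹355,100 × 18% = ₹63,918
  → ₹65,898

Supplementary minimum tax:
  Adjusted income: ₹388,100 + ₹93,500 + ₹21,300 = ₹502,900
  Less exemption ₹69,000 → base ₹433,900
  ₹433,900 × 18% = ₹78,102

₹78,102 > ₹65,898, so the supplementary minimum tax is the binding amount.

₹78,102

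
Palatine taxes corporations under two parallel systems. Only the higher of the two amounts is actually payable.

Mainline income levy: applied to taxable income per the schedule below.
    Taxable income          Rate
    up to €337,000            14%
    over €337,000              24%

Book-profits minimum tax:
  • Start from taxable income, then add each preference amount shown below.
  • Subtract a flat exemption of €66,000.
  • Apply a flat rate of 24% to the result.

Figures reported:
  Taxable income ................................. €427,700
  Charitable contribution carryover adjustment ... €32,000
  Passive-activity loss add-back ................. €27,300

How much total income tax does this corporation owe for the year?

€101,040

Book-profits minimum tax:
  Adjusted income: €427,700 + €32,000 + €27,300 = €487,000
  Less exemption €66,000 → base €421,000
  €421,000 × 24% = €101,040

Mainline income levy:
  €337,000 × 14% = €47,180
  €90,700 × 24% = €21,768
  → €68,948

€101,040 > €68,948, so the book-profits minimum tax is the binding amount.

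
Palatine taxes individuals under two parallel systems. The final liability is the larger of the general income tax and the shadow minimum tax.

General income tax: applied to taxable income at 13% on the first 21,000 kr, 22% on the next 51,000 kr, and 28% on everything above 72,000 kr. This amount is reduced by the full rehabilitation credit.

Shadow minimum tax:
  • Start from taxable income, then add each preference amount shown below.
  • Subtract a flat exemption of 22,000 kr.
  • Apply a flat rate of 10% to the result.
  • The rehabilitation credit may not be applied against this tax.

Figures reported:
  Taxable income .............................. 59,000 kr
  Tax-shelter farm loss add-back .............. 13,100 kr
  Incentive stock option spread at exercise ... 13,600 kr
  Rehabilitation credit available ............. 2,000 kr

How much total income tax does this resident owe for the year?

General income tax:
  21,000 kr × 13% = 2,730 kr
  38,000 kr × 22% = 8,360 kr
  → 11,090 kr
  Less rehabilitation credit 2,000 kr → 9,090 kr

Shadow minimum tax:
  Adjusted income: 59,000 kr + 13,100 kr + 13,600 kr = 85,700 kr
  Less exemption 22,000 kr → base 63,700 kr
  63,700 kr × 10% = 6,370 kr

9,090 kr > 6,370 kr, so the general income tax governs.

9,090 kr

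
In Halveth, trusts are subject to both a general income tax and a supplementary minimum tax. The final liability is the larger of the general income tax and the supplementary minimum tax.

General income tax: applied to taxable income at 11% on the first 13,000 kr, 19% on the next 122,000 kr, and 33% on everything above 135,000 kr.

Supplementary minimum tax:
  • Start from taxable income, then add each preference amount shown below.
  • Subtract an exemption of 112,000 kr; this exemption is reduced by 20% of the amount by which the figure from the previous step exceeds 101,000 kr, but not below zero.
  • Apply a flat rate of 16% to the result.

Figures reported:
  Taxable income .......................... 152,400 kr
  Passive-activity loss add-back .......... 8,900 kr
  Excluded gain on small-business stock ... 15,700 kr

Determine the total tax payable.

General income tax:
  13,000 kr × 11% = 1,430 kr
  122,000 kr × 19% = 23,180 kr
  17,400 kr × 33% = 5,742 kr
  → 30,352 kr

Supplementary minimum tax:
  Adjusted income: 152,400 kr + 8,900 kr + 15,700 kr = 177,000 kr
  Exemption: 112,000 kr − 20% × (177,000 kr − 101,000 kr) = 112,000 kr − 15,200 kr = 96,800 kr
  Base: 177,000 kr − 96,800 kr = 80,200 kr
  80,200 kr × 16% = 12,832 kr

30,352 kr > 12,832 kr, so the general income tax governs.

30,352 kr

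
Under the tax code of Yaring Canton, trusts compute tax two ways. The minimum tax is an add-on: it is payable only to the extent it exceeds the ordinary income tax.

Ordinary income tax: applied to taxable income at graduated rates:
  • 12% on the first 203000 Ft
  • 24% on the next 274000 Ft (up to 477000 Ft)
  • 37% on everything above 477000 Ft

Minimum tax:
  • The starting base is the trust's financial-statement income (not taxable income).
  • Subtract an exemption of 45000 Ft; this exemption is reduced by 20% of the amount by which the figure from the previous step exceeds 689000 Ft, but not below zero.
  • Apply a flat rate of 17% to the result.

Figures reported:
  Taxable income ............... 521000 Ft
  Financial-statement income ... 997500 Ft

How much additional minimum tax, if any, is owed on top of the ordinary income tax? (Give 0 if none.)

63175 Ft

Minimum tax:
  Base (financial-statement income): 997500 Ft
  Exemption: 20% × (997500 Ft − 689000 Ft) = 61700 Ft ≥ 45000 Ft, so the exemption is fully phased out
  Base: 997500 Ft − 0 Ft = 997500 Ft
  997500 Ft × 17% = 169575 Ft

Ordinary income tax:
  203000 Ft × 12% = 24360 Ft
  274000 Ft × 24% = 65760 Ft
  44000 Ft × 37% = 16280 Ft
  → 106400 Ft

Excess of minimum tax over ordinary income tax: 169575 Ft − 106400 Ft = 63175 Ft.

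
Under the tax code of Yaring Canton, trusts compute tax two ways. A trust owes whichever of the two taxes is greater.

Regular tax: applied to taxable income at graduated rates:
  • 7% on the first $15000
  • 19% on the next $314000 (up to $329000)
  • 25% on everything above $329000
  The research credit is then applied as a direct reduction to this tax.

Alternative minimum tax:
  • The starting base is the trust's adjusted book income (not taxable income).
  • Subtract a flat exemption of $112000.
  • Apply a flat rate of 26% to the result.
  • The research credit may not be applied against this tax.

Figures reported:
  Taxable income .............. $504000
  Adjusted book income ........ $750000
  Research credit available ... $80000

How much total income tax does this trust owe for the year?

Alternative minimum tax:
  Base (adjusted book income): $750000
  Less exemption $112000 → base $638000
  $638000 × 26% = $165880

Regular tax:
  $15000 × 7% = $1050
  $314000 × 19% = $59660
  $175000 × 25% = $43750
  → $104460
  Less research credit $80000 → $24460

$165880 > $24460, so the alternative minimum tax is the binding amount.

$165880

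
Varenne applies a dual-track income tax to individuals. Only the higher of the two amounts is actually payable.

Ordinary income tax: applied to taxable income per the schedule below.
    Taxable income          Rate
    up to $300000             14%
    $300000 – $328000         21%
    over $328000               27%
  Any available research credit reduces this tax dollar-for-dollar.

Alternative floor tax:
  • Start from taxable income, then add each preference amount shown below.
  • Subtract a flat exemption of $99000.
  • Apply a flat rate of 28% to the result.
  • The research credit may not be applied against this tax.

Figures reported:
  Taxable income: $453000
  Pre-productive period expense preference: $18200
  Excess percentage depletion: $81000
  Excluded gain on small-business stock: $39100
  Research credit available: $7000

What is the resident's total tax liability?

$137844

Ordinary income tax:
  $300000 × 14% = $42000
  $28000 × 21% = $5880
  $125000 × 27% = $33750
  → $81630
  Less research credit $7000 → $74630

Alternative floor tax:
  Adjusted income: $453000 + $18200 + $81000 + $39100 = $591300
  Less exemption $99000 → base $492300
  $492300 × 28% = $137844

$137844 > $74630, so the alternative floor tax is the binding amount.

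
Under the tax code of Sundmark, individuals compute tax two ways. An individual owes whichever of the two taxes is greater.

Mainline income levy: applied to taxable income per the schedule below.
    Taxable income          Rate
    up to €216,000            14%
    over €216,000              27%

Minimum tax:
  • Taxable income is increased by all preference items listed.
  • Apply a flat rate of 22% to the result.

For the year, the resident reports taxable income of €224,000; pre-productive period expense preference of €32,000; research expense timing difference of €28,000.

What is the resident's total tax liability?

Mainline income levy:
  €216,000 × 14% = €30,240
  €8,000 × 27% = €2,160
  → €32,400

Minimum tax:
  Adjusted income: €224,000 + €32,000 + €28,000 = €284,000
  €284,000 × 22% = €62,480

€62,480 > €32,400, so the minimum tax is the binding amount.

€62,480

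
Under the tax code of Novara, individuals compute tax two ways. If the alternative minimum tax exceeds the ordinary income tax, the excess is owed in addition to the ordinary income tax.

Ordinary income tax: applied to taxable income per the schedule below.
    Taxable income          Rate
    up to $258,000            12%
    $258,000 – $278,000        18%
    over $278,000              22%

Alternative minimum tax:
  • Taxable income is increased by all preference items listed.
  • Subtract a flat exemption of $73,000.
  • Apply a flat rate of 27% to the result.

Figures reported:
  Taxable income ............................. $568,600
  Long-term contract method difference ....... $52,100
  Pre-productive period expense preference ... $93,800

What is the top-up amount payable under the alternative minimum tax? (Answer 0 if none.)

Alternative minimum tax:
  Adjusted income: $568,600 + $52,100 + $93,800 = $714,500
  Less exemption $73,000 → base $641,500
  $641,500 × 27% = $173,205

Ordinary income tax:
  $258,000 × 12% = $30,960
  $20,000 × 18% = $3,600
  $290,600 × 22% = $63,932
  → $98,492

Excess of alternative minimum tax over ordinary income tax: $173,205 − $98,492 = $74,713.

$74,713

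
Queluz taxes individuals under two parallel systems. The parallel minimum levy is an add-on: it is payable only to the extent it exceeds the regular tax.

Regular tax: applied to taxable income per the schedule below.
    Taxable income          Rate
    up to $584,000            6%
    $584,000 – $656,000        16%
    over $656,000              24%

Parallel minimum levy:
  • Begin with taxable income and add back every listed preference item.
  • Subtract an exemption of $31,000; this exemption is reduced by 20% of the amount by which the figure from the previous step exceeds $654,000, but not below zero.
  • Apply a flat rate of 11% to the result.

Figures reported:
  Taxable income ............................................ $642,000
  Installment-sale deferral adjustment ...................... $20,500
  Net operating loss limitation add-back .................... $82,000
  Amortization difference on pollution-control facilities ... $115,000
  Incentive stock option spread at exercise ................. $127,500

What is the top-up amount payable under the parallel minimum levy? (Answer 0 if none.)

Parallel minimum levy:
  Adjusted income: $642,000 + $20,500 + $82,000 + $115,000 + $127,500 = $987,000
  Exemption: 20% × ($987,000 − $654,000) = $66,600 ≥ $31,000, so the exemption is fully phased out
  Base: $987,000 − $0 = $987,000
  $987,000 × 11% = $108,570

Regular tax:
  $584,000 × 6% = $35,040
  $58,000 × 16% = $9,280
  → $44,320

Excess of parallel minimum levy over regular tax: $108,570 − $44,320 = $64,250.

$64,250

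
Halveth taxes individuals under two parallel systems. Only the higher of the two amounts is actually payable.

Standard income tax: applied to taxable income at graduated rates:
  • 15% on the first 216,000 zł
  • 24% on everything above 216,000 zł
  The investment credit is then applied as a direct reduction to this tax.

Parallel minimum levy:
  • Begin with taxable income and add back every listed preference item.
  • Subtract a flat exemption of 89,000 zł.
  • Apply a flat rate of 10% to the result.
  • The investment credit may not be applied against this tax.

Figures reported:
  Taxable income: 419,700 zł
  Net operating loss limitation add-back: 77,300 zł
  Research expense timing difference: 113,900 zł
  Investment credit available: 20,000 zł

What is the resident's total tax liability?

Parallel minimum levy:
  Adjusted income: 419,700 zł + 77,300 zł + 113,900 zł = 610,900 zł
  Less exemption 89,000 zł → base 521,900 zł
  521,900 zł × 10% = 52,190 zł

Standard income tax:
  216,000 zł × 15% = 32,400 zł
  203,700 zł × 24% = 48,888 zł
  → 81,288 zł
  Less investment credit 20,000 zł → 61,288 zł

61,288 zł > 52,190 zł, so the standard income tax governs.

61,288 zł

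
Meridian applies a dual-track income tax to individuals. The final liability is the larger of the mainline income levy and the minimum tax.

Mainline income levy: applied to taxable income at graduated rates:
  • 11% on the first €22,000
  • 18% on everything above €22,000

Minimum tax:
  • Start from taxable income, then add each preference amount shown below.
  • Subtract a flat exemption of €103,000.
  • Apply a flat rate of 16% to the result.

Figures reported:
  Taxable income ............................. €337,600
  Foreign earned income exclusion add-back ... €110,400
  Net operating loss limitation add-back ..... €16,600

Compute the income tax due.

Minimum tax:
  Adjusted income: €337,600 + €110,400 + €16,600 = €464,600
  Less exemption €103,000 → base €361,600
  €361,600 × 16% = €57,856

Mainline income levy:
  €22,000 × 11% = €2,420
  €315,600 × 18% = €56,808
  → €59,228

€59,228 > €57,856, so the mainline income levy governs.

€59,228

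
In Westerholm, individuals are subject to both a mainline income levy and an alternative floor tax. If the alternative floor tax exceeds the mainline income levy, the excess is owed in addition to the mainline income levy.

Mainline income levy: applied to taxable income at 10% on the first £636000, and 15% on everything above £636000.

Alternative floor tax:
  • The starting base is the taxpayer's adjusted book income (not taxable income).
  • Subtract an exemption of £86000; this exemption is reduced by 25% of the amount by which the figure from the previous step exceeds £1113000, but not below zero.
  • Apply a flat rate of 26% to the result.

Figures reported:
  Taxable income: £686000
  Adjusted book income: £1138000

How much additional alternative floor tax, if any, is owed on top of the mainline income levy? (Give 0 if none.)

£204045

Alternative floor tax:
  Base (adjusted book income): £1138000
  Exemption: £86000 − 25% × (£1138000 − £1113000) = £86000 − £6250 = £79750
  Base: £1138000 − £79750 = £1058250
  £1058250 × 26% = £275145

Mainline income levy:
  £636000 × 10% = £63600
  £50000 × 15% = £7500
  → £71100

Excess of alternative floor tax over mainline income levy: £275145 − £71100 = £204045.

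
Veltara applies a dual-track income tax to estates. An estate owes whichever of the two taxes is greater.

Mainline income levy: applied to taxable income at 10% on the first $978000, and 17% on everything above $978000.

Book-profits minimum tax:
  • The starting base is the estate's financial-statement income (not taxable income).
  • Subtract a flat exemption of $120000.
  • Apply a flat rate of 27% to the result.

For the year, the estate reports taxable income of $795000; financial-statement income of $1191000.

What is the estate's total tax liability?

Mainline income levy:
  $795000 × 10% = $79500

Book-profits minimum tax:
  Base (financial-statement income): $1191000
  Less exemption $120000 → base $1071000
  $1071000 × 27% = $289170

$289170 > $79500, so the book-profits minimum tax is the binding amount.

$289170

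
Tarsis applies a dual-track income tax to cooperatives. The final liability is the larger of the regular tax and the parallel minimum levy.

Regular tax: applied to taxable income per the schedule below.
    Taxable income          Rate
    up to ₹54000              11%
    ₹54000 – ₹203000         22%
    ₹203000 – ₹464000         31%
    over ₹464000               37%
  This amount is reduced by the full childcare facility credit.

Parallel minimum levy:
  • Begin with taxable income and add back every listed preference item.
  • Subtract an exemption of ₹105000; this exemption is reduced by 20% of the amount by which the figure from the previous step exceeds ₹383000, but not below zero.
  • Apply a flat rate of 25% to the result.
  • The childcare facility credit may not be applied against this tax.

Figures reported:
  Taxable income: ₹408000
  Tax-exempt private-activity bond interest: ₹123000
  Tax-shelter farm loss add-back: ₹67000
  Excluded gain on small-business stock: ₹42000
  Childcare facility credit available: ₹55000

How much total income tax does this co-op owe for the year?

₹146600

Parallel minimum levy:
  Adjusted income: ₹408000 + ₹123000 + ₹67000 + ₹42000 = ₹640000
  Exemption: ₹105000 − 20% × (₹640000 − ₹383000) = ₹105000 − ₹51400 = ₹53600
  Base: ₹640000 − ₹53600 = ₹586400
  ₹586400 × 25% = ₹146600

Regular tax:
  ₹54000 × 11% = ₹5940
  ₹149000 × 22% = ₹32780
  ₹205000 × 31% = ₹63550
  → ₹102270
  Less childcare facility credit ₹55000 → ₹47270

₹146600 > ₹47270, so the parallel minimum levy is the binding amount.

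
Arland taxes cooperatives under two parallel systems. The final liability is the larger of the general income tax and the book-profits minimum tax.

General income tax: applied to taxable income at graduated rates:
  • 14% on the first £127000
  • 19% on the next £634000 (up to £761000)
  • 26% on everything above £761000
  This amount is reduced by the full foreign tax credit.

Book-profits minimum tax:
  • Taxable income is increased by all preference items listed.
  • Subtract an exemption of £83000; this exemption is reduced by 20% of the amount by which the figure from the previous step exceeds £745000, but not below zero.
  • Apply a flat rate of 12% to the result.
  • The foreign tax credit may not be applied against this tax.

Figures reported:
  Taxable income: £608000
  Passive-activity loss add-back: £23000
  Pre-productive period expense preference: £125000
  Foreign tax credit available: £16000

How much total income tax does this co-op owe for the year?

£93170

General income tax:
  £127000 × 14% = £17780
  £481000 × 19% = £91390
  → £109170
  Less foreign tax credit £16000 → £93170

Book-profits minimum tax:
  Adjusted income: £608000 + £23000 + £125000 = £756000
  Exemption: £83000 − 20% × (£756000 − £745000) = £83000 − £2200 = £80800
  Base: £756000 − £80800 = £675200
  £675200 × 12% = £81024

£93170 > £81024, so the general income tax governs.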